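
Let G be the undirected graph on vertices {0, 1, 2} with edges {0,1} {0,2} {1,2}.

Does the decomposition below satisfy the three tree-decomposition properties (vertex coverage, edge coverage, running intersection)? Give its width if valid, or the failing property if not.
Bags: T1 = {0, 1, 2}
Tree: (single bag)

Yes; width 2.

Checking the three conditions: (i) the bags cover all of {0, 1, 2}; (ii) for each edge, some bag contains both endpoints; (iii) the bags containing any fixed vertex form a subtree. All hold, so the decomposition is valid with width 3 − 1 = 2.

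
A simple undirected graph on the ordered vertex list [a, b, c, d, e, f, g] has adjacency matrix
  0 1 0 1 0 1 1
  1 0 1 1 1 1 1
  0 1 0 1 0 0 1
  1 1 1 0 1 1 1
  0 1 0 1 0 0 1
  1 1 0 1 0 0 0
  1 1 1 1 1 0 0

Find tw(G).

3

A width-3 tree decomposition is:
Bags: B1 = {b, c, d, g}  B2 = {a, b, d, g}  B3 = {b, d, e, g}  B4 = {a, b, d, f}
Tree: B1–B2, B2–B3, B2–B4
Every bag has size at most 4, so the width is 4 − 1 = 3 and tw(G) ≤ 3. For the lower bound, the 4 vertices {b, d, e, g} are pairwise adjacent, and any tree decomposition puts a clique entirely inside one bag — forcing width ≥ 3. Hence tw(G) = 3 exactly.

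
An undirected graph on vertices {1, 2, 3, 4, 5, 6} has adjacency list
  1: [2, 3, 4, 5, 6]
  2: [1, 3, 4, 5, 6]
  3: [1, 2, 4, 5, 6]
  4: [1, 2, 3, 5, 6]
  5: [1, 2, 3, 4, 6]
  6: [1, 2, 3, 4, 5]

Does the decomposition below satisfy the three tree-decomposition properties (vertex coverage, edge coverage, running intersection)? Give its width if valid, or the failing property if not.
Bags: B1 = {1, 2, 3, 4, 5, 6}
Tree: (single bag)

Yes; width 5.

Checking the three conditions: (i) the bags cover all of {1, 2, 3, 4, 5, 6}; (ii) for each edge, some bag contains both endpoints; (iii) the bags containing any fixed vertex form a subtree. All hold, so the decomposition is valid with width 6 − 1 = 5.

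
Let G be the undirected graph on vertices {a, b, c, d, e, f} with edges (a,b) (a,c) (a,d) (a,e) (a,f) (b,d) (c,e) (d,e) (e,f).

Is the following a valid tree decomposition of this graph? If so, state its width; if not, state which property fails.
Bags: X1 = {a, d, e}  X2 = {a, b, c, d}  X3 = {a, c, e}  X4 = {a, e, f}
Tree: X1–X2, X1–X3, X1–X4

No — bags containing vertex c are not connected in the tree.

A tree decomposition must satisfy three properties: every vertex lies in some bag; for every edge, both endpoints lie together in some bag; and for every vertex, the bags containing it form a connected subtree. Here bags containing vertex c are not connected in the tree, so the decomposition is invalid.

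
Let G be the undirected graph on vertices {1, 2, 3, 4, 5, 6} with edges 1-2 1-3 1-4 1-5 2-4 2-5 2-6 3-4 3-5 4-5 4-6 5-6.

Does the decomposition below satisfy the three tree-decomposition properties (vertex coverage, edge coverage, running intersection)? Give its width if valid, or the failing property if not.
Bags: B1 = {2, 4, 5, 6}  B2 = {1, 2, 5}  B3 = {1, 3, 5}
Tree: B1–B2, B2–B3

No — edge (4,1) lies in no bag.

A tree decomposition must satisfy three properties: every vertex lies in some bag; for every edge, both endpoints lie together in some bag; and for every vertex, the bags containing it form a connected subtree. Here edge (4,1) lies in no bag, so the decomposition is invalid.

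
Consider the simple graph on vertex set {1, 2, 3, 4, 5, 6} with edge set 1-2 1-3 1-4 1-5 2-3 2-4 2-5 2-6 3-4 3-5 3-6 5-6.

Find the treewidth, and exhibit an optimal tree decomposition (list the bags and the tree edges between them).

Every bag has size at most 4, so the width is 4 − 1 = 3 and tw(G) ≤ 3. Conversely, {1, 2, 3, 4} is a clique of size 4, and the vertices of any clique must share a bag in every tree decomposition; so some bag has ≥ 4 vertices and tw(G) ≥ 3. The upper and lower bounds meet at 3, so that is the treewidth.

Treewidth 3.
One such decomposition:
Bags: B1 = {1, 2, 3, 4}  B2 = {1, 2, 3, 5}  B3 = {2, 3, 5, 6}
Tree: B1–B2, B2–B3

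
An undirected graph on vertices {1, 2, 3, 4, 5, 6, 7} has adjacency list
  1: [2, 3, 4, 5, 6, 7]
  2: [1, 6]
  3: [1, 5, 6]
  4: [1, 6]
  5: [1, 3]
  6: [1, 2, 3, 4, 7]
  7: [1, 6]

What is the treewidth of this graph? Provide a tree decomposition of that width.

Treewidth 2.
One optimal decomposition is:
Bags: B1 = {1, 3, 6}  B2 = {1, 3, 5}  B3 = {1, 2, 6}  B4 = {1, 6, 7}  B5 = {1, 4, 6}
Tree: B1–B2, B1–B3, B1–B4, B4–B5

Each bag holds 3 vertices, so the decomposition has width 2, which upper-bounds the treewidth. Conversely, {1, 3, 5} is a clique of size 3, and the vertices of any clique must share a bag in every tree decomposition; so some bag has ≥ 3 vertices and tw(G) ≥ 2. The upper and lower bounds meet at 2, so that is the treewidth.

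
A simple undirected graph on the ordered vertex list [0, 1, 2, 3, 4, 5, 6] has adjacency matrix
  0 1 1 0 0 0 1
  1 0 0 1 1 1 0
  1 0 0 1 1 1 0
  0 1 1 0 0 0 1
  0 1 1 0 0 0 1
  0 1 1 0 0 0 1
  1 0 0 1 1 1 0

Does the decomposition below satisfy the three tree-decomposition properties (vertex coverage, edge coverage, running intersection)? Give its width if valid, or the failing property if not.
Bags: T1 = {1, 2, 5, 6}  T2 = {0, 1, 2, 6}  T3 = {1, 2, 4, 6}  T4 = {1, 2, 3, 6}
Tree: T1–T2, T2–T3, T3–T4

Yes; width 3.

Checking the three conditions: (i) the bags cover all of {0, 1, 2, 3, 4, 5, 6}; (ii) for each edge, some bag contains both endpoints; (iii) the bags containing any fixed vertex form a subtree. All hold, so the decomposition is valid with width 4 − 1 = 3.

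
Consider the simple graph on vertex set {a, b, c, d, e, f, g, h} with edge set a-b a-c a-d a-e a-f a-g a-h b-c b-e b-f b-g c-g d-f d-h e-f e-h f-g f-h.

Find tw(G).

A width-3 tree decomposition is:
Bags: B1 = {a, b, e, f}  B2 = {a, b, f, g}  B3 = {a, e, f, h}  B4 = {a, d, f, h}  B5 = {a, b, c, g}
Tree: B1–B2, B1–B3, B3–B4, B2–B5
The largest bag has 4 vertices, giving width 3; this decomposition certifies tw(G) ≤ 3. For the lower bound, the 4 vertices {a, b, c, g} are pairwise adjacent, and any tree decomposition puts a clique entirely inside one bag — forcing width ≥ 3. Therefore the treewidth is 3.

3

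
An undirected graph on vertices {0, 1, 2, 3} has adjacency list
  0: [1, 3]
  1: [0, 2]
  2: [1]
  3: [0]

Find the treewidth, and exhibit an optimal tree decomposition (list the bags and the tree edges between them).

The largest bag has 2 vertices, giving width 1; this decomposition certifies tw(G) ≤ 1. Any graph with an edge has treewidth ≥ 1, and G has the edge 2–1. Combining the bounds, tw(G) = 1.

Treewidth 1.
Bags: B1 = {1, 2}  B2 = {0, 1}  B3 = {0, 3}
Tree: B1–B2, B2–B3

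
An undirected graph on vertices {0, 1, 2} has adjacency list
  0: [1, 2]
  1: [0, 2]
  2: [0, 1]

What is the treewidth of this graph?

A width-2 tree decomposition is:
Bags: B1 = {0, 1, 2}
Tree: (single bag)
With just one bag of size 3, the width is 3 − 1 = 2, so tw(G) ≤ 2. For the lower bound, the 3 vertices {0, 1, 2} are pairwise adjacent, and any tree decomposition puts a clique entirely inside one bag — forcing width ≥ 2. Hence tw(G) = 2 exactly.

2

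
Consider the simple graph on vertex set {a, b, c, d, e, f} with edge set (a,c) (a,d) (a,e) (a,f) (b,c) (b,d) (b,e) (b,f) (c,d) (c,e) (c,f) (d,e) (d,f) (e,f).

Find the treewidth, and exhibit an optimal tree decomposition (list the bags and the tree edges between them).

Treewidth 4.
One such decomposition:
Bags: B1 = {b, c, d, e, f}  B2 = {a, c, d, e, f}
Tree: B1–B2

The largest bag has 5 vertices, giving width 4; this decomposition certifies tw(G) ≤ 4. For the lower bound, the 5 vertices {a, c, d, e, f} are pairwise adjacent, and any tree decomposition puts a clique entirely inside one bag — forcing width ≥ 4. The upper and lower bounds meet at 4, so that is the treewidth.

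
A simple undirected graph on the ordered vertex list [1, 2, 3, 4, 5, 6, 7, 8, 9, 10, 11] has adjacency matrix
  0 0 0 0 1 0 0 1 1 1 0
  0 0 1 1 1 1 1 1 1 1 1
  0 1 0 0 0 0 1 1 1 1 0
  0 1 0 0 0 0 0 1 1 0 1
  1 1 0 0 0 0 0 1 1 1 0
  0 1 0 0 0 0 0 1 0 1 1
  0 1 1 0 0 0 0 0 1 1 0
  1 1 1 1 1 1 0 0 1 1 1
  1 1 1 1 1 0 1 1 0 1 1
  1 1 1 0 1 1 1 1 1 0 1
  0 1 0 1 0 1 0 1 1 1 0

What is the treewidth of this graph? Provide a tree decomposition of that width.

Treewidth 4.
One such decomposition:
Bags: B1 = {2, 8, 9, 10, 11}  B2 = {2, 3, 8, 9, 10}  B3 = {2, 5, 8, 9, 10}  B4 = {2, 6, 8, 10, 11}  B5 = {1, 5, 8, 9, 10}  B6 = {2, 3, 7, 9, 10}  B7 = {2, 4, 8, 9, 11}
Tree: B1–B2, B1–B3, B1–B4, B3–B5, B2–B6, B1–B7

Each bag holds 5 vertices, so the decomposition has width 4, which upper-bounds the treewidth. For the lower bound, the 5 vertices {1, 5, 8, 9, 10} are pairwise adjacent, and any tree decomposition puts a clique entirely inside one bag — forcing width ≥ 4. Therefore the treewidth is 4.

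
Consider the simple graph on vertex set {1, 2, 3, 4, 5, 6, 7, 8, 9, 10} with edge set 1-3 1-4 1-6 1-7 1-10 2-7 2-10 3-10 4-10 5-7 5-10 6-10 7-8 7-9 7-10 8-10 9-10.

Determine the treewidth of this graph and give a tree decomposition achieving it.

Treewidth 2.
One such decomposition:
Bags: B1 = {7, 8, 10}  B2 = {1, 7, 10}  B3 = {2, 7, 10}  B4 = {7, 9, 10}  B5 = {1, 3, 10}  B6 = {1, 6, 10}  B7 = {5, 7, 10}  B8 = {1, 4, 10}
Tree: B1–B2, B2–B3, B1–B4, B2–B5, B2–B6, B1–B7, B2–B8

Every bag has size at most 3, so the width is 3 − 1 = 2 and tw(G) ≤ 2. Conversely, {1, 3, 10} is a clique of size 3, and the vertices of any clique must share a bag in every tree decomposition; so some bag has ≥ 3 vertices and tw(G) ≥ 2. Combining the bounds, tw(G) = 2.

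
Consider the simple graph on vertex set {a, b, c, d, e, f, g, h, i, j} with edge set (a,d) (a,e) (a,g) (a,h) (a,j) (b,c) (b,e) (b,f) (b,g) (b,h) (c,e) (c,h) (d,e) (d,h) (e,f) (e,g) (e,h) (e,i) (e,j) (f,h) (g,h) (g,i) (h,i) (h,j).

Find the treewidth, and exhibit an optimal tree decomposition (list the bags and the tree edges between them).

Every bag has size at most 4, so the width is 4 − 1 = 3 and tw(G) ≤ 3. On the other hand G contains the 4-clique {a, d, e, h}. A clique must lie in a single bag of any decomposition, so no decomposition can have width below 3. Hence tw(G) = 3 exactly.

Treewidth 3.
Bags: B1 = {a, e, g, h}  B2 = {a, d, e, h}  B3 = {b, e, g, h}  B4 = {a, e, h, j}  B5 = {b, e, f, h}  B6 = {e, g, h, i}  B7 = {b, c, e, h}
Tree: B1–B2, B1–B3, B1–B4, B3–B5, B3–B6, B3–B7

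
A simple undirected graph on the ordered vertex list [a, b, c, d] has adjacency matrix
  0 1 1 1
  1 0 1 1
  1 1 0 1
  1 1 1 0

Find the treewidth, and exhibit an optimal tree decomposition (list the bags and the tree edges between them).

Treewidth 3.
Bags: B1 = {a, b, c, d}
Tree: (single bag)

A single bag containing all 4 vertices is trivially a valid decomposition of width 3. Conversely, {a, b, c, d} is a clique of size 4, and the vertices of any clique must share a bag in every tree decomposition; so some bag has ≥ 4 vertices and tw(G) ≥ 3. Hence tw(G) = 3 exactly.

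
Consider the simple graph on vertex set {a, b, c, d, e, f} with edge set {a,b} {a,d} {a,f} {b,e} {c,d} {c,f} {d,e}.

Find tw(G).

2

A width-2 tree decomposition is:
Bags: B1 = {a, b, e}  B2 = {a, d, e}  B3 = {a, d, f}  B4 = {c, d, f}
Tree: B1–B2, B2–B3, B3–B4
Every bag has size at most 3, so the width is 3 − 1 = 2 and tw(G) ≤ 2. The edges b–e–d–a–b form a cycle, so G is not a tree and its treewidth is at least 2. The upper and lower bounds meet at 2, so that is the treewidth.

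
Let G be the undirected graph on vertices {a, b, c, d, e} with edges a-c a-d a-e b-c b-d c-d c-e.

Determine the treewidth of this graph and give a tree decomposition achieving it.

Treewidth 2.
Bags: B1 = {a, c, d}  B2 = {b, c, d}  B3 = {a, c, e}
Tree: B1–B2, B1–B3

Each bag holds 3 vertices, so the decomposition has width 2, which upper-bounds the treewidth. Conversely, {a, c, d} is a clique of size 3, and the vertices of any clique must share a bag in every tree decomposition; so some bag has ≥ 3 vertices and tw(G) ≥ 2. Hence tw(G) = 2 exactly.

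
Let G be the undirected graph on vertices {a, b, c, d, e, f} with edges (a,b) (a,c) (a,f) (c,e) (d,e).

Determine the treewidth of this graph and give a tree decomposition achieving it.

The largest bag has 2 vertices, giving width 1; this decomposition certifies tw(G) ≤ 1. G has an edge, so its treewidth is at least 1. Therefore the treewidth is 1.

Treewidth 1.
Bags: B1 = {c, e}  B2 = {a, c}  B3 = {a, b}  B4 = {a, f}  B5 = {d, e}
Tree: B1–B2, B2–B3, B2–B4, B1–B5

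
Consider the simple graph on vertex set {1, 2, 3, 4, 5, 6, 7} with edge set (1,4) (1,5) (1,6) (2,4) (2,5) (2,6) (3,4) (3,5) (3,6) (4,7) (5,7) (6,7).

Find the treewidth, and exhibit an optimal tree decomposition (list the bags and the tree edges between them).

Each bag holds 4 vertices, so the decomposition has width 3, which upper-bounds the treewidth. For the lower bound: the 4 vertex sets {3,6}, {4,7}, {5}, {1} are disjoint, each induces a connected subgraph, and every pair is joined by at least one edge of G. Contracting each set to a single vertex therefore yields K_{4} as a minor, and since treewidth is minor-monotone, tw(G) ≥ tw(K_{4}) = 3. Therefore the treewidth is 3.

Treewidth 3.
One such decomposition:
Bags: B1 = {3, 4, 5, 6}  B2 = {4, 5, 6, 7}  B3 = {1, 4, 5, 6}  B4 = {2, 4, 5, 6}
Tree: B1–B2, B2–B3, B3–B4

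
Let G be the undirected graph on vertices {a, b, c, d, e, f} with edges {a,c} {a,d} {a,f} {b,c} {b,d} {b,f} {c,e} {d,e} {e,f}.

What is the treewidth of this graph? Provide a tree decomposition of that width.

Each bag holds 4 vertices, so the decomposition has width 3, which upper-bounds the treewidth. For the lower bound: the 4 vertex sets {a,d}, {c,e}, {f}, {b} are disjoint, each induces a connected subgraph, and every pair is joined by at least one edge of G. Contracting each set to a single vertex therefore yields K_{4} as a minor, and since treewidth is minor-monotone, tw(G) ≥ tw(K_{4}) = 3. Hence tw(G) = 3 exactly.

Treewidth 3.
One such decomposition:
Bags: B1 = {a, c, d, f}  B2 = {c, d, e, f}  B3 = {b, c, d, f}
Tree: B1–B2, B2–B3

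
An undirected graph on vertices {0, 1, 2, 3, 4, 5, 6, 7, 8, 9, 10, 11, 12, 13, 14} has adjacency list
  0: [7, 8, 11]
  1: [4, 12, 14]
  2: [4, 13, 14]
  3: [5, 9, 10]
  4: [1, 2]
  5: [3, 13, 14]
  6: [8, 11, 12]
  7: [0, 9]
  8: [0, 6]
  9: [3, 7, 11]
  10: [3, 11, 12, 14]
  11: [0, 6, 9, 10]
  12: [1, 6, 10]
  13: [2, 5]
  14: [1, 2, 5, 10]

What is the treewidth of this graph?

3

A width-3 tree decomposition is:
Bags: B1 = {0, 7, 8, 9}  B2 = {0, 8, 9, 11}  B3 = {6, 8, 9, 11}  B4 = {3, 6, 9, 11}  B5 = {3, 6, 10, 11}  B6 = {3, 6, 10, 12}  B7 = {3, 5, 10, 12}  B8 = {5, 10, 12, 14}  B9 = {1, 5, 12, 14}  B10 = {1, 5, 13, 14}  B11 = {1, 2, 13, 14}  B12 = {1, 2, 4, 13}
Tree: B1–B2, B2–B3, B3–B4, B4–B5, B5–B6, B6–B7, B7–B8, B8–B9, B9–B10, B10–B11, B11–B12
The largest bag has 4 vertices, giving width 3; this decomposition certifies tw(G) ≤ 3. For the lower bound: the 4 vertex sets {0,7,8}, {9}, {11}, {3,6,10,12} are disjoint, each induces a connected subgraph, and every pair is joined by at least one edge of G. Contracting each set to a single vertex therefore yields K_{4} as a minor, and since treewidth is minor-monotone, tw(G) ≥ tw(K_{4}) = 3. Therefore the treewidth is 3.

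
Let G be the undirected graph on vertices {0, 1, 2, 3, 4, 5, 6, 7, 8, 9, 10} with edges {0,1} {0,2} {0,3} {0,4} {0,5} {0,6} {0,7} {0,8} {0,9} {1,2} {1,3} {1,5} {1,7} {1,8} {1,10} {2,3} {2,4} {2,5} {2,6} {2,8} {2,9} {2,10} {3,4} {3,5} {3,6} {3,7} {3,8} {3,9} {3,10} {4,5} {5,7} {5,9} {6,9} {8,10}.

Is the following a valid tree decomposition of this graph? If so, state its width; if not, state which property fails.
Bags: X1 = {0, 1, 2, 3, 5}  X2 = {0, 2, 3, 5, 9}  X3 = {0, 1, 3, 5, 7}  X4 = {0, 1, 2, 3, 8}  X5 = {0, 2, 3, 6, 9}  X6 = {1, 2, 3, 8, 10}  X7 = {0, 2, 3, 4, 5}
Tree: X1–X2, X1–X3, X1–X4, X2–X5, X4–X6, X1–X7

Vertex coverage: the bags together contain {0, 1, 2, 3, 4, 5, 6, 7, 8, 9, 10}, the full vertex set. Edge coverage: each edge of G has both endpoints in at least one bag. Running intersection: for every vertex, the bags containing it form a connected subtree. All three properties hold, so this is a valid tree decomposition of width max|bag| − 1 = 4, and hence tw(G) ≤ 4.

Yes; width 4.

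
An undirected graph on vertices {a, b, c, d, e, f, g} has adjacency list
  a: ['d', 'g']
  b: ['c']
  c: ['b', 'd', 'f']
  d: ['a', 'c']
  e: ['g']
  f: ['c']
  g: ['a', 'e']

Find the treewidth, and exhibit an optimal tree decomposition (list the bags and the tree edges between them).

Treewidth 1.
One optimal decomposition is:
Bags: B1 = {a, d}  B2 = {a, g}  B3 = {c, d}  B4 = {c, f}  B5 = {b, c}  B6 = {e, g}
Tree: B1–B2, B1–B3, B3–B4, B3–B5, B2–B6

Every bag has size at most 2, so the width is 2 − 1 = 1 and tw(G) ≤ 1. Since G has at least one edge (e.g. a–d), it is not an edgeless graph, so tw(G) ≥ 1. Hence tw(G) = 1 exactly.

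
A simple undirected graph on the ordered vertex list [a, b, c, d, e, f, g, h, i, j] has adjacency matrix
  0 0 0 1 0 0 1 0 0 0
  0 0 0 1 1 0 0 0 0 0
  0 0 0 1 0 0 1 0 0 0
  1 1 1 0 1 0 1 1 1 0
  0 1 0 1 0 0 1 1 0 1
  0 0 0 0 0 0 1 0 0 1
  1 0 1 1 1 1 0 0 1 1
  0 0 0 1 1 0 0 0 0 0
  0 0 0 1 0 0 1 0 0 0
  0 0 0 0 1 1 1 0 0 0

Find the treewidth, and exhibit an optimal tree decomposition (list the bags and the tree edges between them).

The largest bag has 3 vertices, giving width 2; this decomposition certifies tw(G) ≤ 2. Conversely, {d, e, g} is a clique of size 3, and the vertices of any clique must share a bag in every tree decomposition; so some bag has ≥ 3 vertices and tw(G) ≥ 2. Therefore the treewidth is 2.

Treewidth 2.
Bags: B1 = {d, e, g}  B2 = {c, d, g}  B3 = {b, d, e}  B4 = {e, g, j}  B5 = {d, g, i}  B6 = {a, d, g}  B7 = {f, g, j}  B8 = {d, e, h}
Tree: B1–B2, B1–B3, B1–B4, B1–B5, B2–B6, B4–B7, B1–B8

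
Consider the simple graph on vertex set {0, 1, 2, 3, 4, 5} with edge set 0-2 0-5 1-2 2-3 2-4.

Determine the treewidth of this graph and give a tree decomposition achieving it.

Every bag has size at most 2, so the width is 2 − 1 = 1 and tw(G) ≤ 1. G has an edge, so its treewidth is at least 1. The upper and lower bounds meet at 1, so that is the treewidth.

Treewidth 1.
Bags: B1 = {1, 2}  B2 = {2, 4}  B3 = {2, 3}  B4 = {0, 2}  B5 = {0, 5}
Tree: B1–B2, B2–B3, B3–B4, B4–B5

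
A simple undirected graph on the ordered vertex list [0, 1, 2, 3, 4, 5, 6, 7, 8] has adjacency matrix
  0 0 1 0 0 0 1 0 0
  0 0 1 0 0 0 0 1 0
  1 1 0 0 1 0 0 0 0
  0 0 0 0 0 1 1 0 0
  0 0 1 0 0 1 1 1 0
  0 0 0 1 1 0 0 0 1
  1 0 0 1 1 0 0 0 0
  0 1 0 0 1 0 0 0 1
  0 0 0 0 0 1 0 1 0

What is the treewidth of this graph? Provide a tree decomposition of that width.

The largest bag has 4 vertices, giving width 3; this decomposition certifies tw(G) ≤ 3. For the lower bound: the 4 vertex sets {3,5,8}, {7}, {4}, {0,1,2,6} are disjoint, each induces a connected subgraph, and every pair is joined by at least one edge of G. Contracting each set to a single vertex therefore yields K_{4} as a minor, and since treewidth is minor-monotone, tw(G) ≥ tw(K_{4}) = 3. Hence tw(G) = 3 exactly.

Treewidth 3.
One such decomposition:
Bags: B1 = {3, 5, 7, 8}  B2 = {3, 4, 5, 7}  B3 = {3, 4, 6, 7}  B4 = {1, 4, 6, 7}  B5 = {1, 2, 4, 6}  B6 = {0, 1, 2, 6}
Tree: B1–B2, B2–B3, B3–B4, B4–B5, B5–B6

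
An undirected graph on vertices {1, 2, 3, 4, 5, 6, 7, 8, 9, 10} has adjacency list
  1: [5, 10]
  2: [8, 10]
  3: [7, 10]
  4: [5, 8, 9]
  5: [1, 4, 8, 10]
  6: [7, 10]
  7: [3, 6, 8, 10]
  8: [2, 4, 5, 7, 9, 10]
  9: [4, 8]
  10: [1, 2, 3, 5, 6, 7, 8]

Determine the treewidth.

A width-2 tree decomposition is:
Bags: B1 = {7, 8, 10}  B2 = {5, 8, 10}  B3 = {4, 5, 8}  B4 = {6, 7, 10}  B5 = {2, 8, 10}  B6 = {4, 8, 9}  B7 = {3, 7, 10}  B8 = {1, 5, 10}
Tree: B1–B2, B2–B3, B1–B4, B2–B5, B3–B6, B4–B7, B2–B8
Each bag holds 3 vertices, so the decomposition has width 2, which upper-bounds the treewidth. Conversely, {4, 8, 9} is a clique of size 3, and the vertices of any clique must share a bag in every tree decomposition; so some bag has ≥ 3 vertices and tw(G) ≥ 2. Combining the bounds, tw(G) = 2.

2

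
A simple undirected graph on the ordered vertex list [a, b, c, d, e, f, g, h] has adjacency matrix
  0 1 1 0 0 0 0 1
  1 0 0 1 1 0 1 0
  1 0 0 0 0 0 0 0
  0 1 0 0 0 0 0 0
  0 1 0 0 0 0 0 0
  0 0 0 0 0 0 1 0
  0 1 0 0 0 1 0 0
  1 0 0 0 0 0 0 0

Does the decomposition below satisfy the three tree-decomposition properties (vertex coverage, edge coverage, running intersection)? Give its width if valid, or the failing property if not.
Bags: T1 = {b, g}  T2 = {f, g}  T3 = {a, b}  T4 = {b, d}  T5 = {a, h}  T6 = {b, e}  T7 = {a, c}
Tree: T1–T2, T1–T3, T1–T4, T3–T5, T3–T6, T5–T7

Every vertex of G appears in some bag (union = {a, b, c, d, e, f, g, h}); every edge is covered by a bag; and for each vertex v the set of bags containing v is connected in the bag tree. The decomposition is therefore valid. The largest bag has 2 vertices, so the width is 1.

Yes; width 1.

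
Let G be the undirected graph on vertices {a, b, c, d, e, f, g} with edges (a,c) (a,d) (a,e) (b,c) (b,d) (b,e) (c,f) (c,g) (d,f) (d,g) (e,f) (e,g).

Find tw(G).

A width-3 tree decomposition is:
Bags: B1 = {a, c, d, e}  B2 = {c, d, e, f}  B3 = {b, c, d, e}  B4 = {c, d, e, g}
Tree: B1–B2, B2–B3, B3–B4
Each bag holds 4 vertices, so the decomposition has width 3, which upper-bounds the treewidth. For the lower bound: the 4 vertex sets {a,d}, {e,f}, {c}, {b} are disjoint, each induces a connected subgraph, and every pair is joined by at least one edge of G. Contracting each set to a single vertex therefore yields K_{4} as a minor, and since treewidth is minor-monotone, tw(G) ≥ tw(K_{4}) = 3. Therefore the treewidth is 3.

3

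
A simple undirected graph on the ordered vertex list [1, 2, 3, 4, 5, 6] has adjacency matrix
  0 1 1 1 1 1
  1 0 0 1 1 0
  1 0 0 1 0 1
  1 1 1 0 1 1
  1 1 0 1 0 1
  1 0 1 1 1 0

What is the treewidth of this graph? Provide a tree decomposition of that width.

Treewidth 3.
Bags: B1 = {1, 2, 4, 5}  B2 = {1, 4, 5, 6}  B3 = {1, 3, 4, 6}
Tree: B1–B2, B2–B3

The largest bag has 4 vertices, giving width 3; this decomposition certifies tw(G) ≤ 3. For the lower bound, the 4 vertices {1, 3, 4, 6} are pairwise adjacent, and any tree decomposition puts a clique entirely inside one bag — forcing width ≥ 3. Combining the bounds, tw(G) = 3.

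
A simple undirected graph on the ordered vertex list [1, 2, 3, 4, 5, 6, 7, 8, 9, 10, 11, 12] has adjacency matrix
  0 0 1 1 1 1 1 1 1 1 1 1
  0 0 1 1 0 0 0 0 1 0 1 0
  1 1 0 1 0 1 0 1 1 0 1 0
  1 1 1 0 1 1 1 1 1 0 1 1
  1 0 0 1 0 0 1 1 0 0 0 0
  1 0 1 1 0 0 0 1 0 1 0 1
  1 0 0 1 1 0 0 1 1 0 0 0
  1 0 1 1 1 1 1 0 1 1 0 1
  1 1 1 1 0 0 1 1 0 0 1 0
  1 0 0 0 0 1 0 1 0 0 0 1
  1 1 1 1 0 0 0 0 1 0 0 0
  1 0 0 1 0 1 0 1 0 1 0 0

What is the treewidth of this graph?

A width-4 tree decomposition is:
Bags: B1 = {1, 3, 4, 8, 9}  B2 = {1, 3, 4, 6, 8}  B3 = {1, 4, 6, 8, 12}  B4 = {1, 4, 7, 8, 9}  B5 = {1, 3, 4, 9, 11}  B6 = {1, 6, 8, 10, 12}  B7 = {1, 4, 5, 7, 8}  B8 = {2, 3, 4, 9, 11}
Tree: B1–B2, B2–B3, B1–B4, B1–B5, B3–B6, B4–B7, B5–B8
The largest bag has 5 vertices, giving width 4; this decomposition certifies tw(G) ≤ 4. Conversely, {1, 6, 8, 10, 12} is a clique of size 5, and the vertices of any clique must share a bag in every tree decomposition; so some bag has ≥ 5 vertices and tw(G) ≥ 4. Hence tw(G) = 4 exactly.

4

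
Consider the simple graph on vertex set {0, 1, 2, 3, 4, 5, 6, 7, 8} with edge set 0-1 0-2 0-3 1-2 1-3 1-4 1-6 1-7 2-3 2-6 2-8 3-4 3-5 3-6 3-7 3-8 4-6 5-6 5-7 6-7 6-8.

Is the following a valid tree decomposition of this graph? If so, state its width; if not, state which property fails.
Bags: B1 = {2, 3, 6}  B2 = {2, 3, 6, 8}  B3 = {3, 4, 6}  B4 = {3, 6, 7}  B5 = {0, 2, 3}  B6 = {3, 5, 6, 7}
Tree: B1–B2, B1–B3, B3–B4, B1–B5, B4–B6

No — vertex 1 appears in no bag.

A tree decomposition must satisfy three properties: every vertex lies in some bag; for every edge, both endpoints lie together in some bag; and for every vertex, the bags containing it form a connected subtree. Here vertex 1 appears in no bag, so the decomposition is invalid.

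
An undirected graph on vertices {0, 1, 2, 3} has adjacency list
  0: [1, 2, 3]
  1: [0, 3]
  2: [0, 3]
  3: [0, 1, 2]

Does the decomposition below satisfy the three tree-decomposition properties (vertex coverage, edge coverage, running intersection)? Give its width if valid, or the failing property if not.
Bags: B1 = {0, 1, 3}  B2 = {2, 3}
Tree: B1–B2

A tree decomposition must satisfy three properties: every vertex lies in some bag; for every edge, both endpoints lie together in some bag; and for every vertex, the bags containing it form a connected subtree. Here edge (0,2) lies in no bag, so the decomposition is invalid.

No — edge (0,2) lies in no bag.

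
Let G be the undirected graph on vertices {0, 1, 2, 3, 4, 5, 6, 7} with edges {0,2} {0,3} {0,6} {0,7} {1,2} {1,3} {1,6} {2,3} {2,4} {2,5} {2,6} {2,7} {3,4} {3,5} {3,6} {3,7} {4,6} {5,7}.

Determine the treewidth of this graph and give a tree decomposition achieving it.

Treewidth 3.
One optimal decomposition is:
Bags: B1 = {0, 2, 3, 7}  B2 = {0, 2, 3, 6}  B3 = {1, 2, 3, 6}  B4 = {2, 3, 4, 6}  B5 = {2, 3, 5, 7}
Tree: B1–B2, B2–B3, B2–B4, B1–B5

The largest bag has 4 vertices, giving width 3; this decomposition certifies tw(G) ≤ 3. Conversely, {2, 3, 5, 7} is a clique of size 4, and the vertices of any clique must share a bag in every tree decomposition; so some bag has ≥ 4 vertices and tw(G) ≥ 3. Therefore the treewidth is 3.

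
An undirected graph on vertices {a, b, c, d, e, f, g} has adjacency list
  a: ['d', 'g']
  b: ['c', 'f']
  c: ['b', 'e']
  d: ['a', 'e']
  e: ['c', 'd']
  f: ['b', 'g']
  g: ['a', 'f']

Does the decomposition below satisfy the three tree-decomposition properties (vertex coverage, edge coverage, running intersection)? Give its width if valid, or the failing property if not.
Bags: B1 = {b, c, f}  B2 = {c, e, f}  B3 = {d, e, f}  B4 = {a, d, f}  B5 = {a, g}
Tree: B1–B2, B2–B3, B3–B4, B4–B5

No — edge (f,g) lies in no bag.

A tree decomposition must satisfy three properties: every vertex lies in some bag; for every edge, both endpoints lie together in some bag; and for every vertex, the bags containing it form a connected subtree. Here edge (f,g) lies in no bag, so the decomposition is invalid.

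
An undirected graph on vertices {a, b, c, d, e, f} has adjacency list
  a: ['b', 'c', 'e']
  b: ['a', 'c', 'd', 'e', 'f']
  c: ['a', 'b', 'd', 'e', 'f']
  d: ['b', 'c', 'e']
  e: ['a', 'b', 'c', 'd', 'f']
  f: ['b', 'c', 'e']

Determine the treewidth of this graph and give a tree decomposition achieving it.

Treewidth 3.
One such decomposition:
Bags: B1 = {b, c, d, e}  B2 = {a, b, c, e}  B3 = {b, c, e, f}
Tree: B1–B2, B1–B3

The largest bag has 4 vertices, giving width 3; this decomposition certifies tw(G) ≤ 3. On the other hand G contains the 4-clique {b, c, d, e}. A clique must lie in a single bag of any decomposition, so no decomposition can have width below 3. Combining the bounds, tw(G) = 3.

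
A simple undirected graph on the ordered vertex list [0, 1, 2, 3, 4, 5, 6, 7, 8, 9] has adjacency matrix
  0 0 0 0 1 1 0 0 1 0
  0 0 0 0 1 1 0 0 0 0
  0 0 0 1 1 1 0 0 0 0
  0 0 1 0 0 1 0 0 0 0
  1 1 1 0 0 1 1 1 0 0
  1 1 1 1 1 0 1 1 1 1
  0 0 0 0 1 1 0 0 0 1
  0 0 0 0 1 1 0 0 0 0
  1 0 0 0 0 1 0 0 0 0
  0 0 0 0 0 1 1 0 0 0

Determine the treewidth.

2

A width-2 tree decomposition is:
Bags: B1 = {4, 5, 6}  B2 = {2, 4, 5}  B3 = {1, 4, 5}  B4 = {2, 3, 5}  B5 = {0, 4, 5}  B6 = {5, 6, 9}  B7 = {0, 5, 8}  B8 = {4, 5, 7}
Tree: B1–B2, B2–B3, B2–B4, B2–B5, B1–B6, B5–B7, B1–B8
Every bag has size at most 3, so the width is 3 − 1 = 2 and tw(G) ≤ 2. Conversely, {0, 5, 8} is a clique of size 3, and the vertices of any clique must share a bag in every tree decomposition; so some bag has ≥ 3 vertices and tw(G) ≥ 2. The upper and lower bounds meet at 2, so that is the treewidth.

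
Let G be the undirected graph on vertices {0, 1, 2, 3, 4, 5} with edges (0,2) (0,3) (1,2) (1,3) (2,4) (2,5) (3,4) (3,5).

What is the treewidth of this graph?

A width-2 tree decomposition is:
Bags: B1 = {0, 2, 3}  B2 = {2, 3, 4}  B3 = {1, 2, 3}  B4 = {2, 3, 5}
Tree: B1–B2, B2–B3, B3–B4
Every bag has size at most 3, so the width is 3 − 1 = 2 and tw(G) ≤ 2. Since 0–3–4–2–0 is a cycle in G, G is not acyclic. Forests are exactly the graphs of treewidth ≤ 1, so tw(G) ≥ 2. The upper and lower bounds meet at 2, so that is the treewidth.

2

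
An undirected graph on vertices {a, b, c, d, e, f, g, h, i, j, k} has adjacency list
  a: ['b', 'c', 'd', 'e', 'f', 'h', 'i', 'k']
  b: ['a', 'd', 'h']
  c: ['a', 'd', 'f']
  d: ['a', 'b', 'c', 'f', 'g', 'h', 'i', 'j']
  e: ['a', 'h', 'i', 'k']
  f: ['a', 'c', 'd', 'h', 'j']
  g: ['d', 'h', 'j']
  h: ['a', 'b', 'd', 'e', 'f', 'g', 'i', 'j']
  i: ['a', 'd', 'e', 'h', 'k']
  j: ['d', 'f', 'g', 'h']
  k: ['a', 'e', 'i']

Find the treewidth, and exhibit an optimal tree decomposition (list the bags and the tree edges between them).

Treewidth 3.
One such decomposition:
Bags: B1 = {d, f, h, j}  B2 = {a, d, f, h}  B3 = {d, g, h, j}  B4 = {a, b, d, h}  B5 = {a, d, h, i}  B6 = {a, c, d, f}  B7 = {a, e, h, i}  B8 = {a, e, i, k}
Tree: B1–B2, B1–B3, B2–B4, B4–B5, B2–B6, B5–B7, B7–B8

Every bag has size at most 4, so the width is 4 − 1 = 3 and tw(G) ≤ 3. On the other hand G contains the 4-clique {d, g, h, j}. A clique must lie in a single bag of any decomposition, so no decomposition can have width below 3. Combining the bounds, tw(G) = 3.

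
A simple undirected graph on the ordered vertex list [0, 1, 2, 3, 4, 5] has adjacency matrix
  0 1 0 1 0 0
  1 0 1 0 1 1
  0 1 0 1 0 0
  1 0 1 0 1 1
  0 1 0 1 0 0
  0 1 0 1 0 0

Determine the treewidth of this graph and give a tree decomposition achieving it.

Treewidth 2.
Bags: B1 = {1, 3, 4}  B2 = {1, 2, 3}  B3 = {0, 1, 3}  B4 = {1, 3, 5}
Tree: B1–B2, B2–B3, B3–B4

Each bag holds 3 vertices, so the decomposition has width 2, which upper-bounds the treewidth. The edges 4–1–2–3–4 form a cycle, so G is not a tree and its treewidth is at least 2. The upper and lower bounds meet at 2, so that is the treewidth.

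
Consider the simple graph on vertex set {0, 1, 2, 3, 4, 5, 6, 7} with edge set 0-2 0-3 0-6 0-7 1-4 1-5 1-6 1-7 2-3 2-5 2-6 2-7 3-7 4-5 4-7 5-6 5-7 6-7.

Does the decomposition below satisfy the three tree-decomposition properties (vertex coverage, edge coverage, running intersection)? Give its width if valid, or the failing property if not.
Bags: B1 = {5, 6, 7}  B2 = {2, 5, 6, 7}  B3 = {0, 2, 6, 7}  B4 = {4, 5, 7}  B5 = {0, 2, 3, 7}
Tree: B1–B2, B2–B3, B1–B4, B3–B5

No — vertex 1 appears in no bag.

A tree decomposition must satisfy three properties: every vertex lies in some bag; for every edge, both endpoints lie together in some bag; and for every vertex, the bags containing it form a connected subtree. Here vertex 1 appears in no bag, so the decomposition is invalid.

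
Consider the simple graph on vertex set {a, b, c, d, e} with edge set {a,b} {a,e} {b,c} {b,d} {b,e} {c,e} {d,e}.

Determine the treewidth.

A width-2 tree decomposition is:
Bags: B1 = {a, b, e}  B2 = {b, c, e}  B3 = {b, d, e}
Tree: B1–B2, B2–B3
The largest bag has 3 vertices, giving width 2; this decomposition certifies tw(G) ≤ 2. Conversely, {b, d, e} is a clique of size 3, and the vertices of any clique must share a bag in every tree decomposition; so some bag has ≥ 3 vertices and tw(G) ≥ 2. The upper and lower bounds meet at 2, so that is the treewidth.

2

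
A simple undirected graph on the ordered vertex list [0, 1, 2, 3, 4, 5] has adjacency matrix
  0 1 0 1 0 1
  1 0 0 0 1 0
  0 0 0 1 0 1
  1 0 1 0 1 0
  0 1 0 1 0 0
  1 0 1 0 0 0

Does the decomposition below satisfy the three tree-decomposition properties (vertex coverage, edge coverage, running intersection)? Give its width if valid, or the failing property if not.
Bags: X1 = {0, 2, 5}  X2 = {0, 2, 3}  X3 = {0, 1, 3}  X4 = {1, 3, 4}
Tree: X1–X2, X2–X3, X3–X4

Yes; width 2.

Checking the three conditions: (i) the bags cover all of {0, 1, 2, 3, 4, 5}; (ii) for each edge, some bag contains both endpoints; (iii) the bags containing any fixed vertex form a subtree. All hold, so the decomposition is valid with width 3 − 1 = 2.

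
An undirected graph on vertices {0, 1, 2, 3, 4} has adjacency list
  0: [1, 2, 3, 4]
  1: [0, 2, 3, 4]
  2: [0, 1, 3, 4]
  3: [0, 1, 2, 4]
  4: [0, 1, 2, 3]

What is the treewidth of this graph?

A width-4 tree decomposition is:
Bags: B1 = {0, 1, 2, 3, 4}
Tree: (single bag)
A single bag containing all 5 vertices is trivially a valid decomposition of width 4. On the other hand G contains the 5-clique {0, 1, 2, 3, 4}. A clique must lie in a single bag of any decomposition, so no decomposition can have width below 4. Therefore the treewidth is 4.

4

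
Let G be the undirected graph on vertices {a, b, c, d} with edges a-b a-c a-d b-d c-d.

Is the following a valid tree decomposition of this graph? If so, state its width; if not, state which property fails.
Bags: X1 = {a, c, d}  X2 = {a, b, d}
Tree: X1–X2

Yes; width 2.

Vertex coverage: the bags together contain {a, b, c, d}, the full vertex set. Edge coverage: each edge of G has both endpoints in at least one bag. Running intersection: for every vertex, the bags containing it form a connected subtree. All three properties hold, so this is a valid tree decomposition of width max|bag| − 1 = 2, and hence tw(G) ≤ 2.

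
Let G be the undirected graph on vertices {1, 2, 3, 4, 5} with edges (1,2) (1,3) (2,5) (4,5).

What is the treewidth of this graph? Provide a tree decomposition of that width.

Treewidth 1.
Bags: B1 = {1, 3}  B2 = {1, 2}  B3 = {2, 5}  B4 = {4, 5}
Tree: B1–B2, B2–B3, B3–B4

Every bag has size at most 2, so the width is 2 − 1 = 1 and tw(G) ≤ 1. Any graph with an edge has treewidth ≥ 1, and G has the edge 3–1. Hence tw(G) = 1 exactly.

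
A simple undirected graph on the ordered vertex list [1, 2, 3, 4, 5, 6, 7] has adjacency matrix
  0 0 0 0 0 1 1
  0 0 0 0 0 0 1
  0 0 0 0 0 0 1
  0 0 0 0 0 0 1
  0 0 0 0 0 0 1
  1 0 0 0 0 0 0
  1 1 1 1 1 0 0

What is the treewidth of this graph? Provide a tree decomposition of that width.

The largest bag has 2 vertices, giving width 1; this decomposition certifies tw(G) ≤ 1. Any graph with an edge has treewidth ≥ 1, and G has the edge 7–2. Combining the bounds, tw(G) = 1.

Treewidth 1.
Bags: B1 = {2, 7}  B2 = {3, 7}  B3 = {5, 7}  B4 = {1, 7}  B5 = {4, 7}  B6 = {1, 6}
Tree: B1–B2, B2–B3, B1–B4, B3–B5, B4–B6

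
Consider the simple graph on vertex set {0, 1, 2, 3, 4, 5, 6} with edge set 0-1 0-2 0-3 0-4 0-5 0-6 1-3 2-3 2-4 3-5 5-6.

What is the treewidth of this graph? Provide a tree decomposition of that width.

Each bag holds 3 vertices, so the decomposition has width 2, which upper-bounds the treewidth. Conversely, {0, 1, 3} is a clique of size 3, and the vertices of any clique must share a bag in every tree decomposition; so some bag has ≥ 3 vertices and tw(G) ≥ 2. The upper and lower bounds meet at 2, so that is the treewidth.

Treewidth 2.
One such decomposition:
Bags: B1 = {0, 2, 3}  B2 = {0, 3, 5}  B3 = {0, 1, 3}  B4 = {0, 5, 6}  B5 = {0, 2, 4}
Tree: B1–B2, B1–B3, B2–B4, B1–B5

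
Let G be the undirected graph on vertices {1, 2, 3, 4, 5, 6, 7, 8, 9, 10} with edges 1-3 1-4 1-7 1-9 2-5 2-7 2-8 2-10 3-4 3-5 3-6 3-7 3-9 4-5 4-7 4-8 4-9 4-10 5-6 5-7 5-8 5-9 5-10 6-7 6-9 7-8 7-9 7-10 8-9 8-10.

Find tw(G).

A width-4 tree decomposition is:
Bags: B1 = {4, 5, 7, 8, 10}  B2 = {4, 5, 7, 8, 9}  B3 = {2, 5, 7, 8, 10}  B4 = {3, 4, 5, 7, 9}  B5 = {1, 3, 4, 7, 9}  B6 = {3, 5, 6, 7, 9}
Tree: B1–B2, B1–B3, B2–B4, B4–B5, B4–B6
Every bag has size at most 5, so the width is 5 − 1 = 4 and tw(G) ≤ 4. Conversely, {1, 3, 4, 7, 9} is a clique of size 5, and the vertices of any clique must share a bag in every tree decomposition; so some bag has ≥ 5 vertices and tw(G) ≥ 4. Combining the bounds, tw(G) = 4.

4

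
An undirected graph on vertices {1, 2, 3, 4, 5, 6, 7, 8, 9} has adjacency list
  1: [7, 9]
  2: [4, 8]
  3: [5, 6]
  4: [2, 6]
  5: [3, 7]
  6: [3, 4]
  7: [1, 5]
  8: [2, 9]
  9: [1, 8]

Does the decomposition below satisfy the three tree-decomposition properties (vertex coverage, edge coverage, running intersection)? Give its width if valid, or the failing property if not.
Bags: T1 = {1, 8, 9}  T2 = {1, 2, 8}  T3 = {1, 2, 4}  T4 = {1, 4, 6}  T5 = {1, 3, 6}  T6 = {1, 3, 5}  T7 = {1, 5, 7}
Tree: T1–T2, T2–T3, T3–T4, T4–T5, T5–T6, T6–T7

Yes; width 2.

Vertex coverage: the bags together contain {1, 2, 3, 4, 5, 6, 7, 8, 9}, the full vertex set. Edge coverage: each edge of G has both endpoints in at least one bag. Running intersection: for every vertex, the bags containing it form a connected subtree. All three properties hold, so this is a valid tree decomposition of width max|bag| − 1 = 2, and hence tw(G) ≤ 2.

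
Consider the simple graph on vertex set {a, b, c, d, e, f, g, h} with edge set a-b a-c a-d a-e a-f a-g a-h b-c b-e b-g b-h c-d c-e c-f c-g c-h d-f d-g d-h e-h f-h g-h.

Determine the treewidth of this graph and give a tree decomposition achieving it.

Treewidth 4.
One optimal decomposition is:
Bags: B1 = {a, b, c, g, h}  B2 = {a, c, d, g, h}  B3 = {a, b, c, e, h}  B4 = {a, c, d, f, h}
Tree: B1–B2, B1–B3, B2–B4

The largest bag has 5 vertices, giving width 4; this decomposition certifies tw(G) ≤ 4. Conversely, {a, c, d, g, h} is a clique of size 5, and the vertices of any clique must share a bag in every tree decomposition; so some bag has ≥ 5 vertices and tw(G) ≥ 4. Combining the bounds, tw(G) = 4.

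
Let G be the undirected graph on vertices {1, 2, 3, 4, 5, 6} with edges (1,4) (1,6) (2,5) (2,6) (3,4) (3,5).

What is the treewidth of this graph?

A width-2 tree decomposition is:
Bags: B1 = {1, 2, 6}  B2 = {1, 2, 4}  B3 = {2, 3, 4}  B4 = {2, 3, 5}
Tree: B1–B2, B2–B3, B3–B4
The largest bag has 3 vertices, giving width 2; this decomposition certifies tw(G) ≤ 2. The edges 2–6–1–4–3–5–2 form a cycle, so G is not a tree and its treewidth is at least 2. Therefore the treewidth is 2.

2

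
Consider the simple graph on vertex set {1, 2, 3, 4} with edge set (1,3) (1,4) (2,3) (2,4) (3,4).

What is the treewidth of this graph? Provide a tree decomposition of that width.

The largest bag has 3 vertices, giving width 2; this decomposition certifies tw(G) ≤ 2. For the lower bound, the 3 vertices {1, 3, 4} are pairwise adjacent, and any tree decomposition puts a clique entirely inside one bag — forcing width ≥ 2. The upper and lower bounds meet at 2, so that is the treewidth.

Treewidth 2.
One optimal decomposition is:
Bags: B1 = {1, 3, 4}  B2 = {2, 3, 4}
Tree: B1–B2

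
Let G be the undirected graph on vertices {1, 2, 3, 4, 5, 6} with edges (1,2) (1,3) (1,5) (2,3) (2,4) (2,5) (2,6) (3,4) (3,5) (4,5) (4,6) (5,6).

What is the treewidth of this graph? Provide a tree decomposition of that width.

Treewidth 3.
Bags: B1 = {2, 3, 4, 5}  B2 = {1, 2, 3, 5}  B3 = {2, 4, 5, 6}
Tree: B1–B2, B1–B3

Every bag has size at most 4, so the width is 4 − 1 = 3 and tw(G) ≤ 3. For the lower bound, the 4 vertices {1, 2, 3, 5} are pairwise adjacent, and any tree decomposition puts a clique entirely inside one bag — forcing width ≥ 3. Therefore the treewidth is 3.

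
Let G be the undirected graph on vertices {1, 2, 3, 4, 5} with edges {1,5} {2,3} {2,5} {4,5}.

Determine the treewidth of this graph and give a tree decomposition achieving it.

Treewidth 1.
One such decomposition:
Bags: B1 = {4, 5}  B2 = {1, 5}  B3 = {2, 5}  B4 = {2, 3}
Tree: B1–B2, B2–B3, B3–B4

The largest bag has 2 vertices, giving width 1; this decomposition certifies tw(G) ≤ 1. Any graph with an edge has treewidth ≥ 1, and G has the edge 4–5. Therefore the treewidth is 1.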